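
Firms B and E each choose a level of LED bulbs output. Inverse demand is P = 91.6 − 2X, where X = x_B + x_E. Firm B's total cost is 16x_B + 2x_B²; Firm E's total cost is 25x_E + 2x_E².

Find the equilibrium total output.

Firm B's profit: π = x_B(91.6 − 2(x_B + x_E)) − 16x_B − 2x_B².
∂π/∂x_B = 75.6 − 8x_B − 2x_E = 0, so x_B = 9.45 − 0.25x_E.
By the same steps for E: x_E = 8.325 − 0.25x_B.
Substituting the second reaction function into the first: x_B = 9.45 − 0.25(8.325 − 0.25x_B), which gives 0.9375x_B = 1179/160 ⇒ x_B = 7.86.
Then x_E = 8.325 − 0.25·7.86 = 6.36.
Total output: 7.86 + 6.36 = 14.22.

14.22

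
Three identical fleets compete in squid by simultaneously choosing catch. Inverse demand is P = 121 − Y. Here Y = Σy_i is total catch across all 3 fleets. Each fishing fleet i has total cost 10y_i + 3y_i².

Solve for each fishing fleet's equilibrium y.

11.1

A representative fishing fleet's profit is π_i = y_i(121 − Y) − 10y_i − 3y_i², with Y = y_i + Σ_{j≠i} y_j.
First-order condition: 111 − 8y_i − Σ_{j≠i} y_j = 0.
In a symmetric equilibrium every fishing fleet chooses the same y, so Σ_{j≠i} y_j = 2y. The condition becomes 111 − 10y = 0, giving y = 111/10 = 11.1.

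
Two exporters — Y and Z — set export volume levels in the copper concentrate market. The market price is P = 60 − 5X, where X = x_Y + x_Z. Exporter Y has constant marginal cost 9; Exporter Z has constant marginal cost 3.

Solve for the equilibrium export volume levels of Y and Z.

3, 4.2

Exporter Y's profit: π = x_Y(60 − 5(x_Y + x_Z)) − 9x_Y.
∂π/∂x_Y = 51 − 10x_Y − 5x_Z = 0, so x_Y = 5.1 − 0.5x_Z.
By the same steps for Z: x_Z = 5.7 − 0.5x_Y.
Substituting the second reaction function into the first: x_Y = 5.1 − 0.5(5.7 − 0.5x_Y), which gives 0.75x_Y = 2.25 ⇒ x_Y = 3.
Then x_Z = 5.7 − 0.5·3 = 4.2.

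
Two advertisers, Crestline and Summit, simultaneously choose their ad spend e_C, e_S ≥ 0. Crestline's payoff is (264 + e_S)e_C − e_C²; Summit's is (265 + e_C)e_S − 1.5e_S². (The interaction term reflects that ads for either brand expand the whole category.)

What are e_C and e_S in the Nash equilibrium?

211.4, 158.8

Expanding Crestline's payoff: 264e_C + e_Se_C − e_C².
∂π/∂e_C = 264 + e_S − 2e_C = 0, so e_C = 132 + 0.5e_S.
Likewise for Summit: e_S = 265/3 + (1/3)e_C.
Solving the two reaction functions simultaneously: (1 − (0.5)(1/3))e_C = 132 + 0.5·(265/3), so (5/6)e_C = 1057/6 and e_C = 211.4.
Then e_S = 265/3 + (1/3)·211.4 = 158.8.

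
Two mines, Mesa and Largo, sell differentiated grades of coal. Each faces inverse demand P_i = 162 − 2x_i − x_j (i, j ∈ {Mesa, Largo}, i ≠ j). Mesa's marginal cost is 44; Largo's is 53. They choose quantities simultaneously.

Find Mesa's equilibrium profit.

Mine Mesa's profit: π = x_{Mesa}(162 − 2x_{Mesa} − x_{Largo}) − 44x_{Mesa}.
∂π/∂x_{Mesa} = 118 − 4x_{Mesa} − x_{Largo} = 0 ⇒ x_{Mesa} = 29.5 − 0.25x_{Largo}.
Similarly x_{Largo} = 27.25 − 0.25x_{Mesa}.
Plugging x_{Largo} into Mesa's best response: x_{Mesa} = 29.5 − 0.25(27.25 − 0.25x_{Mesa}) ⇒ 0.9375x_{Mesa} = 22.6875, so x_{Mesa} = 24.2.
Then x_{Largo} = 27.25 − 0.25·24.2 = 21.2.
P_{Mesa} = 162 − 2·24.2 − 21.2 = 92.4.
Profit = (92.4 − 44)·24.2 = 1171.28.

1171.28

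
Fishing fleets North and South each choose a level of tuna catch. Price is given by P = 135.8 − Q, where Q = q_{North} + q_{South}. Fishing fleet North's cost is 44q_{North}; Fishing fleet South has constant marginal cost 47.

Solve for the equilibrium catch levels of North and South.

Fishing fleet North's profit: π = q_{North}(135.8 − (q_{North} + q_{South})) − 44q_{North}.
∂π/∂q_{North} = 91.8 − 2q_{North} − q_{South} = 0, so q_{North} = 45.9 − 0.5q_{South}.
By the same steps for South: q_{South} = 44.4 − 0.5q_{North}.
Substituting the second reaction function into the first: q_{North} = 45.9 − 0.5(44.4 − 0.5q_{North}), which gives 0.75q_{North} = 23.7 ⇒ q_{North} = 31.6.
Then q_{South} = 44.4 − 0.5·31.6 = 28.6.

31.6, 28.6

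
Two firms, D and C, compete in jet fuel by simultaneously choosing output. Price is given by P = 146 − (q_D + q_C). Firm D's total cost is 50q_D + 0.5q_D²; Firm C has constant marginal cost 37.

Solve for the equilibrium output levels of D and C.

Firm D's profit: π = q_D(146 − (q_D + q_C)) − 50q_D − 0.5q_D².
∂π/∂q_D = 96 − 3q_D − q_C = 0, so q_D = 32 − (1/3)q_C.
For C: ∂π/∂q_C = 109 − 2q_C − q_D = 0 ⇒ q_C = 54.5 − 0.5q_D.
Substituting the second reaction function into the first: q_D = 32 − (1/3)(54.5 − 0.5q_D), which gives (5/6)q_D = 83/6 ⇒ q_D = 16.6.
Then q_C = 54.5 − 0.5·16.6 = 46.2.

16.6, 46.2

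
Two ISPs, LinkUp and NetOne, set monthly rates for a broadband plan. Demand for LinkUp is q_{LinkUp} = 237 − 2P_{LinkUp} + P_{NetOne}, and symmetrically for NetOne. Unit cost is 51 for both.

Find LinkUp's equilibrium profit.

LinkUp's profit: π = (P_{LinkUp} − 51)(237 − 2P_{LinkUp} + P_{NetOne}).
∂π/∂P_{LinkUp} = 339 − 4P_{LinkUp} + P_{NetOne} = 0 ⇒ P_{LinkUp} = 84.75 + 0.25P_{NetOne}.
By symmetry P_{NetOne} = P_{LinkUp}; substituting into the reaction function, 0.75P_{LinkUp} = 84.75 and P_{LinkUp} = 113.
q_{LinkUp} = 237 − 2·113 + 113 = 124.
Profit = (113 − 51)·124 = 7688.

7688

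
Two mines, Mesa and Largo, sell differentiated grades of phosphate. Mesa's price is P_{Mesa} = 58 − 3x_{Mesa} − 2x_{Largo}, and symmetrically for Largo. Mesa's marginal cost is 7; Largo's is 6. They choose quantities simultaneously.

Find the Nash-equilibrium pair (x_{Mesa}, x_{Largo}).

Mine Mesa's profit: π = x_{Mesa}(58 − 3x_{Mesa} − 2x_{Largo}) − 7x_{Mesa}.
∂π/∂x_{Mesa} = 51 − 6x_{Mesa} − 2x_{Largo} = 0 ⇒ x_{Mesa} = 8.5 − (1/3)x_{Largo}.
Similarly x_{Largo} = 26/3 − (1/3)x_{Mesa}.
Substituting the second reaction function into the first: x_{Mesa} = 8.5 − (1/3)(26/3 − (1/3)x_{Mesa}), which gives (8/9)x_{Mesa} = 101/18 ⇒ x_{Mesa} = 6.3125.
Then x_{Largo} = 26/3 − (1/3)·6.3125 = 6.5625.

6.3125, 6.5625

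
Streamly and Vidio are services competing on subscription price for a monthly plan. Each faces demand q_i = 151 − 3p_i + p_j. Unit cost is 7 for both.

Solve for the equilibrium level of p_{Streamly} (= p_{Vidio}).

34.4

Streamly's profit: π = (p_{Streamly} − 7)(151 − 3p_{Streamly} + p_{Vidio}).
∂π/∂p_{Streamly} = 172 − 6p_{Streamly} + p_{Vidio} = 0 ⇒ p_{Streamly} = 86/3 + (1/6)p_{Vidio}.
By symmetry p_{Vidio} = p_{Streamly}; substituting into the reaction function, (5/6)p_{Streamly} = 86/3 and p_{Streamly} = 34.4.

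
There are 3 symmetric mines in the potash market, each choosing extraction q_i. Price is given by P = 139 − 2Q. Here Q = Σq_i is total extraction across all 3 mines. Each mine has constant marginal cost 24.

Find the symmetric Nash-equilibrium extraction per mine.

A representative mine's profit is π_i = q_i(139 − 2Q) − 24q_i, with Q = q_i + Σ_{j≠i} q_j.
First-order condition: 115 − 4q_i − 2Σ_{j≠i} q_j = 0.
Imposing symmetry (q_j = q for all j) turns Σ_{j≠i} q_j into 2q, so 115 = 8q and q = 14.375.

14.375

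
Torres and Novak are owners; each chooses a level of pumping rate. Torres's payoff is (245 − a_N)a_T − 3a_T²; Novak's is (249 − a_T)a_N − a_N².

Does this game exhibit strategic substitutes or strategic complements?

strategic substitutes

Expanding Torres's payoff: 245a_T − a_Na_T − 3a_T².
∂π/∂a_T = 245 − a_N − 6a_T = 0, so a_T = 245/6 − (1/6)a_N.
The best-response slope da_T/da_N = −1/6 < 0: the reaction function is downward-sloping, so the choices are strategic substitutes.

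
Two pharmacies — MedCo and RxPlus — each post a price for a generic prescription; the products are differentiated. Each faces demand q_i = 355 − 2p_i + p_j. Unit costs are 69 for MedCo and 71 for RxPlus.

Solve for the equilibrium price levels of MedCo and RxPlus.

164.6, 165.4

MedCo's profit: π = (p_{MedCo} − 69)(355 − 2p_{MedCo} + p_{RxPlus}).
∂π/∂p_{MedCo} = 493 − 4p_{MedCo} + p_{RxPlus} = 0 ⇒ p_{MedCo} = 123.25 + 0.25p_{RxPlus}.
Similarly p_{RxPlus} = 124.25 + 0.25p_{MedCo}.
Plugging p_{RxPlus} into MedCo's best response: p_{MedCo} = 123.25 + 0.25(124.25 + 0.25p_{MedCo}) ⇒ 0.9375p_{MedCo} = 154.3125, so p_{MedCo} = 164.6.
Then p_{RxPlus} = 124.25 + 0.25·164.6 = 165.4.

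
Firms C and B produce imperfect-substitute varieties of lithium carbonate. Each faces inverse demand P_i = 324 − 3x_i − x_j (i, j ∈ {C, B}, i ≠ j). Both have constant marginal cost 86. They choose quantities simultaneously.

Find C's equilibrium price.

188

Firm C's profit: π = x_C(324 − 3x_C − x_B) − 86x_C.
∂π/∂x_C = 238 − 6x_C − x_B = 0 ⇒ x_C = 119/3 − (1/6)x_B.
Setting x_C = x_B in the reaction function: x_C = 119/3 − (1/6)x_C, so x_C = (119/3) / (7/6) = 34.
P_C = 324 − 3·34 − 34 = 188.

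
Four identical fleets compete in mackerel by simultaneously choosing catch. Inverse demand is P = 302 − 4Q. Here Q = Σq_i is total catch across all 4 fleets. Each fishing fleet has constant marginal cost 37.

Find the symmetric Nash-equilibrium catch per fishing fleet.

A representative fishing fleet's profit is π_i = q_i(302 − 4Q) − 37q_i, with Q = q_i + Σ_{j≠i} q_j.
First-order condition: 265 − 8q_i − 4Σ_{j≠i} q_j = 0.
In a symmetric equilibrium every fishing fleet chooses the same q, so Σ_{j≠i} q_j = 3q. The condition becomes 265 − 20q = 0, giving q = 265/20 = 13.25.

13.25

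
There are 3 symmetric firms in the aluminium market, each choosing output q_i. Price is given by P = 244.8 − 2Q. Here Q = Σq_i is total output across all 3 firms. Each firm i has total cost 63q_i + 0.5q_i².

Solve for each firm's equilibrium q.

20.2

A representative firm's profit is π_i = q_i(244.8 − 2Q) − 63q_i − 0.5q_i², with Q = q_i + Σ_{j≠i} q_j.
First-order condition: 181.8 − 5q_i − 2Σ_{j≠i} q_j = 0.
In a symmetric equilibrium every firm chooses the same q, so Σ_{j≠i} q_j = 2q. The condition becomes 181.8 − 9q = 0, giving q = 181.8/9 = 20.2.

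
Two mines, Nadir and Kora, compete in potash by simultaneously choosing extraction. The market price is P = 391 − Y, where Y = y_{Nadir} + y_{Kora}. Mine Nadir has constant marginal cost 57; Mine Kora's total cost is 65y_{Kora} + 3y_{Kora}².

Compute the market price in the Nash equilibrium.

213.4

Mine Nadir's profit: π = y_{Nadir}(391 − (y_{Nadir} + y_{Kora})) − 57y_{Nadir}.
∂π/∂y_{Nadir} = 334 − 2y_{Nadir} − y_{Kora} = 0, so y_{Nadir} = 167 − 0.5y_{Kora}.
For Kora: ∂π/∂y_{Kora} = 326 − 8y_{Kora} − y_{Nadir} = 0 ⇒ y_{Kora} = 40.75 − 0.125y_{Nadir}.
Substituting the second reaction function into the first: y_{Nadir} = 167 − 0.5(40.75 − 0.125y_{Nadir}), which gives 0.9375y_{Nadir} = 146.625 ⇒ y_{Nadir} = 156.4.
Then y_{Kora} = 40.75 − 0.125·156.4 = 21.2.
Equilibrium price: P = 391 − 177.6 = 213.4.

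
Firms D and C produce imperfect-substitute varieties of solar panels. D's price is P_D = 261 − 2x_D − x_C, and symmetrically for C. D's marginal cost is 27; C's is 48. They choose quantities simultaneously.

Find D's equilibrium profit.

Firm D's profit: π = x_D(261 − 2x_D − x_C) − 27x_D.
∂π/∂x_D = 234 − 4x_D − x_C = 0 ⇒ x_D = 58.5 − 0.25x_C.
Similarly x_C = 53.25 − 0.25x_D.
Solving the two reaction functions simultaneously: (1 − (−0.25)(−0.25))x_D = 58.5 − 0.25·53.25, so 0.9375x_D = 45.1875 and x_D = 48.2.
Then x_C = 53.25 − 0.25·48.2 = 41.2.
P_D = 261 − 2·48.2 − 41.2 = 123.4.
Profit = (123.4 − 27)·48.2 = 4646.48.

4646.48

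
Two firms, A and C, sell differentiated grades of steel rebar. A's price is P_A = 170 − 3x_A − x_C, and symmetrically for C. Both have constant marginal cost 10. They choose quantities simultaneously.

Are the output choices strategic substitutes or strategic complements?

strategic substitutes

Firm A's profit: π = x_A(170 − 3x_A − x_C) − 10x_A.
∂π/∂x_A = 160 − 6x_A − x_C = 0 ⇒ x_A = 80/3 − (1/6)x_C.
The best-response slope dx_A/dx_C = −1/6 < 0: the reaction function is downward-sloping, so the choices are strategic substitutes.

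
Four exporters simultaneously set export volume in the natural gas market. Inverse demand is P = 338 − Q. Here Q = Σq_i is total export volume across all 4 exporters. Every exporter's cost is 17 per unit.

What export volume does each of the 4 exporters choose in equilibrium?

64.2

A representative exporter's profit is π_i = q_i(338 − Q) − 17q_i, with Q = q_i + Σ_{j≠i} q_j.
First-order condition: 321 − 2q_i − Σ_{j≠i} q_j = 0.
Imposing symmetry (q_j = q for all j) turns Σ_{j≠i} q_j into 3q, so 321 = 5q and q = 64.2.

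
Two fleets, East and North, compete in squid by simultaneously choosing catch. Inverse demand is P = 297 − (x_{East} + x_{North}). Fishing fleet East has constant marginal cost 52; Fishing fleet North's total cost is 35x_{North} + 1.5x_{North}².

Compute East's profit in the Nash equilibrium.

11449

Fishing fleet East's profit: π = x_{East}(297 − (x_{East} + x_{North})) − 52x_{East}.
∂π/∂x_{East} = 245 − 2x_{East} − x_{North} = 0, so x_{East} = 122.5 − 0.5x_{North}.
For North: ∂π/∂x_{North} = 262 − 5x_{North} − x_{East} = 0 ⇒ x_{North} = 52.4 − 0.2x_{East}.
Substituting the second reaction function into the first: x_{East} = 122.5 − 0.5(52.4 − 0.2x_{East}), which gives 0.9x_{East} = 96.3 ⇒ x_{East} = 107.
Then x_{North} = 52.4 − 0.2·107 = 31.
Price P = 297 − 138 = 159.
East's profit: (159 − 52)·107 = 11449.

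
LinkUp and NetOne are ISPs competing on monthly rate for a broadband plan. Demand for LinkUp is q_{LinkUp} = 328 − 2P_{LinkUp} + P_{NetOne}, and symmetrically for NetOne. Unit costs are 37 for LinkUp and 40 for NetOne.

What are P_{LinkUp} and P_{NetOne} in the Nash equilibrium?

134.4, 135.6

LinkUp's profit: π = (P_{LinkUp} − 37)(328 − 2P_{LinkUp} + P_{NetOne}).
∂π/∂P_{LinkUp} = 402 − 4P_{LinkUp} + P_{NetOne} = 0 ⇒ P_{LinkUp} = 100.5 + 0.25P_{NetOne}.
Similarly P_{NetOne} = 102 + 0.25P_{LinkUp}.
Solving the two reaction functions simultaneously: (1 − (0.25)(0.25))P_{LinkUp} = 100.5 + 0.25·102, so 0.9375P_{LinkUp} = 126 and P_{LinkUp} = 134.4.
Then P_{NetOne} = 102 + 0.25·134.4 = 135.6.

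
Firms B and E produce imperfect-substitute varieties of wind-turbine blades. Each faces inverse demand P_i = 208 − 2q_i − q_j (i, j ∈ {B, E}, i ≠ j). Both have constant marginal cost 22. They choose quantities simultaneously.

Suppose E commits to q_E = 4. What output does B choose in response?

Firm B's profit: π = q_B(208 − 2q_B − q_E) − 22q_B.
∂π/∂q_B = 186 − 4q_B − q_E = 0 ⇒ q_B = 46.5 − 0.25q_E.
At q_E = 4: q_B = 46.5 − 0.25·4 = 45.5.

45.5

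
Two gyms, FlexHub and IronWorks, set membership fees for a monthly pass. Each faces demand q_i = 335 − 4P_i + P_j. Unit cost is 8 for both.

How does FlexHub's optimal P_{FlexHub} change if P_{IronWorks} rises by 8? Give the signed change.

1

FlexHub's profit: π = (P_{FlexHub} − 8)(335 − 4P_{FlexHub} + P_{IronWorks}).
∂π/∂P_{FlexHub} = 367 − 8P_{FlexHub} + P_{IronWorks} = 0 ⇒ P_{FlexHub} = 45.875 + 0.125P_{IronWorks}.
The reaction-function slope is 0.125, so an 8-unit rise in P_{IronWorks} moves P_{FlexHub} by 0.125 × 8 = 1. FlexHub's best response rises — the actions are strategic complements.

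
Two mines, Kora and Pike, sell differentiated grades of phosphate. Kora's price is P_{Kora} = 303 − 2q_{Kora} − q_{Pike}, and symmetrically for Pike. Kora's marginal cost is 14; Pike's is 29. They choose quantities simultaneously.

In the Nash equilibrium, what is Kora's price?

131.6

Mine Kora's profit: π = q_{Kora}(303 − 2q_{Kora} − q_{Pike}) − 14q_{Kora}.
∂π/∂q_{Kora} = 289 − 4q_{Kora} − q_{Pike} = 0 ⇒ q_{Kora} = 72.25 − 0.25q_{Pike}.
Similarly q_{Pike} = 68.5 − 0.25q_{Kora}.
Plugging q_{Pike} into Kora's best response: q_{Kora} = 72.25 − 0.25(68.5 − 0.25q_{Kora}) ⇒ 0.9375q_{Kora} = 55.125, so q_{Kora} = 58.8.
Then q_{Pike} = 68.5 − 0.25·58.8 = 53.8.
P_{Kora} = 303 − 2·58.8 − 53.8 = 131.6.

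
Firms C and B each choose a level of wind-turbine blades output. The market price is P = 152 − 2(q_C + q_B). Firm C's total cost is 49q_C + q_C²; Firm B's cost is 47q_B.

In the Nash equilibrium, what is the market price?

89.4

Firm C's profit: π = q_C(152 − 2(q_C + q_B)) − 49q_C − q_C².
∂π/∂q_C = 103 − 6q_C − 2q_B = 0, so q_C = 103/6 − (1/3)q_B.
For B: ∂π/∂q_B = 105 − 4q_B − 2q_C = 0 ⇒ q_B = 26.25 − 0.5q_C.
Substituting the second reaction function into the first: q_C = 103/6 − (1/3)(26.25 − 0.5q_C), which gives (5/6)q_C = 101/12 ⇒ q_C = 10.1.
Then q_B = 26.25 − 0.5·10.1 = 21.2.
Equilibrium price: P = 152 − 2·31.3 = 89.4.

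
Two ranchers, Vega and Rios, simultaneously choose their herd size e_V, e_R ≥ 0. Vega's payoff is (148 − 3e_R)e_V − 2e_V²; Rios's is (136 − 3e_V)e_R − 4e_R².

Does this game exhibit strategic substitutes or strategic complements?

strategic substitutes

Expanding Vega's payoff: 148e_V − 3e_Re_V − 2e_V².
∂π/∂e_V = 148 − 3e_R − 4e_V = 0, so e_V = 37 − 0.75e_R.
The best-response slope de_V/de_R = −0.75 < 0: the reaction function is downward-sloping, so the choices are strategic substitutes.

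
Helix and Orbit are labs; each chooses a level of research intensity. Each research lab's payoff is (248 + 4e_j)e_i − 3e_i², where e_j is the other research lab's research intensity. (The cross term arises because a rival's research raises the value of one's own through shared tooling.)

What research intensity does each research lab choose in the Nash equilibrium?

Helix's payoff is (248 + 4e_O)e_H − 3e_H².
∂π/∂e_H = 248 + 4e_O − 6e_H = 0, so e_H = 124/3 + (2/3)e_O.
The game is symmetric, so in equilibrium e_O = e_H: the reaction function gives (1/3)e_H = 124/3, hence e_H = 124.

124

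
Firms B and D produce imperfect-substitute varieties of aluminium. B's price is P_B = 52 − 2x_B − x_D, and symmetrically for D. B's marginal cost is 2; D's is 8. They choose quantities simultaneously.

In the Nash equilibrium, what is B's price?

22.8

Firm B's profit: π = x_B(52 − 2x_B − x_D) − 2x_B.
∂π/∂x_B = 50 − 4x_B − x_D = 0 ⇒ x_B = 12.5 − 0.25x_D.
Similarly x_D = 11 − 0.25x_B.
Plugging x_D into B's best response: x_B = 12.5 − 0.25(11 − 0.25x_B) ⇒ 0.9375x_B = 9.75, so x_B = 10.4.
Then x_D = 11 − 0.25·10.4 = 8.4.
P_B = 52 − 2·10.4 − 8.4 = 22.8.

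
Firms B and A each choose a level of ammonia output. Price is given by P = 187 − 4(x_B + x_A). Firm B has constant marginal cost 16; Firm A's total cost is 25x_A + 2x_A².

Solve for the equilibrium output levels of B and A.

Firm B's profit: π = x_B(187 − 4(x_B + x_A)) − 16x_B.
∂π/∂x_B = 171 − 8x_B − 4x_A = 0, so x_B = 21.375 − 0.5x_A.
For A: ∂π/∂x_A = 162 − 12x_A − 4x_B = 0 ⇒ x_A = 13.5 − (1/3)x_B.
Substituting the second reaction function into the first: x_B = 21.375 − 0.5(13.5 − (1/3)x_B), which gives (5/6)x_B = 14.625 ⇒ x_B = 17.55.
Then x_A = 13.5 − (1/3)·17.55 = 7.65.

17.55, 7.65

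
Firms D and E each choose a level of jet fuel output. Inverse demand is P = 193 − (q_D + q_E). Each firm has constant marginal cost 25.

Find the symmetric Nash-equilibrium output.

Firm D's profit: π = q_D(193 − (q_D + q_E)) − 25q_D.
∂π/∂q_D = 168 − 2q_D − q_E = 0, so q_D = 84 − 0.5q_E.
By symmetry q_E = q_D; substituting into the reaction function, 1.5q_D = 84 and q_D = 56.

56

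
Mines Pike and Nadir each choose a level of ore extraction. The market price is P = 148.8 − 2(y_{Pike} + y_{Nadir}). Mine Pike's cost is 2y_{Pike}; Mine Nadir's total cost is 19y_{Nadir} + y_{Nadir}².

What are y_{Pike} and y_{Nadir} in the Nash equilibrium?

31.06, 11.28

Mine Pike's profit: π = y_{Pike}(148.8 − 2(y_{Pike} + y_{Nadir})) − 2y_{Pike}.
∂π/∂y_{Pike} = 146.8 − 4y_{Pike} − 2y_{Nadir} = 0, so y_{Pike} = 36.7 − 0.5y_{Nadir}.
For Nadir: ∂π/∂y_{Nadir} = 129.8 − 6y_{Nadir} − 2y_{Pike} = 0 ⇒ y_{Nadir} = 649/30 − (1/3)y_{Pike}.
Solving the two reaction functions simultaneously: (1 − (−0.5)(−1/3))y_{Pike} = 36.7 − 0.5·(649/30), so (5/6)y_{Pike} = 1553/60 and y_{Pike} = 31.06.
Then y_{Nadir} = 649/30 − (1/3)·31.06 = 11.28.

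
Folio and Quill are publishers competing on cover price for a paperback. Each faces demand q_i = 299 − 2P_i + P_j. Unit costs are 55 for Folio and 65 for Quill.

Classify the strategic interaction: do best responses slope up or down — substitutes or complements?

Folio's profit: π = (P_{Folio} − 55)(299 − 2P_{Folio} + P_{Quill}).
∂π/∂P_{Folio} = 409 − 4P_{Folio} + P_{Quill} = 0 ⇒ P_{Folio} = 102.25 + 0.25P_{Quill}.
The best-response slope dP_{Folio}/dP_{Quill} = 0.25 > 0: the reaction function is upward-sloping, so the choices are strategic complements.

strategic complements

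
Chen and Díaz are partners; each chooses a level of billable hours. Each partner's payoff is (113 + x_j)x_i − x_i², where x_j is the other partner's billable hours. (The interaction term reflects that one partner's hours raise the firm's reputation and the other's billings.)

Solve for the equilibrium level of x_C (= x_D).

Chen's payoff is (113 + x_D)x_C − x_C².
∂π/∂x_C = 113 + x_D − 2x_C = 0, so x_C = 56.5 + 0.5x_D.
Setting x_C = x_D in the reaction function: x_C = 56.5 + 0.5x_C, so x_C = 56.5 / 0.5 = 113.

113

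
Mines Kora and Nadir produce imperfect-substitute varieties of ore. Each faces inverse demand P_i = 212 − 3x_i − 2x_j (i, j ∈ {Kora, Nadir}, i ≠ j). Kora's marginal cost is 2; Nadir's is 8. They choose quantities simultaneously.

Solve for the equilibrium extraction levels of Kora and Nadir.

Mine Kora's profit: π = x_{Kora}(212 − 3x_{Kora} − 2x_{Nadir}) − 2x_{Kora}.
∂π/∂x_{Kora} = 210 − 6x_{Kora} − 2x_{Nadir} = 0 ⇒ x_{Kora} = 35 − (1/3)x_{Nadir}.
Similarly x_{Nadir} = 34 − (1/3)x_{Kora}.
Solving the two reaction functions simultaneously: (1 − (−1/3)(−1/3))x_{Kora} = 35 − (1/3)·34, so (8/9)x_{Kora} = 71/3 and x_{Kora} = 26.625.
Then x_{Nadir} = 34 − (1/3)·26.625 = 25.125.

26.625, 25.125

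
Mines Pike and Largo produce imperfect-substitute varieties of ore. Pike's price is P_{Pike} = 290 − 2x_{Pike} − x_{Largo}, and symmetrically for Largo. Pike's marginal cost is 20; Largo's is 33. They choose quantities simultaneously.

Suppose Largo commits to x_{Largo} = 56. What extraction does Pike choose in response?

53.5

Mine Pike's profit: π = x_{Pike}(290 − 2x_{Pike} − x_{Largo}) − 20x_{Pike}.
∂π/∂x_{Pike} = 270 − 4x_{Pike} − x_{Largo} = 0 ⇒ x_{Pike} = 67.5 − 0.25x_{Largo}.
At x_{Largo} = 56: x_{Pike} = 67.5 − 0.25·56 = 53.5.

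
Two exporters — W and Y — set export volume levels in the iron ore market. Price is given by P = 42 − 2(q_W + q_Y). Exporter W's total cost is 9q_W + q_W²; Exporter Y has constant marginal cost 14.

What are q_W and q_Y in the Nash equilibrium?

3.8, 5.1

Exporter W's profit: π = q_W(42 − 2(q_W + q_Y)) − 9q_W − q_W².
∂π/∂q_W = 33 − 6q_W − 2q_Y = 0, so q_W = 5.5 − (1/3)q_Y.
For Y: ∂π/∂q_Y = 28 − 4q_Y − 2q_W = 0 ⇒ q_Y = 7 − 0.5q_W.
Plugging q_Y into W's best response: q_W = 5.5 − (1/3)(7 − 0.5q_W) ⇒ (5/6)q_W = 19/6, so q_W = 3.8.
Then q_Y = 7 − 0.5·3.8 = 5.1.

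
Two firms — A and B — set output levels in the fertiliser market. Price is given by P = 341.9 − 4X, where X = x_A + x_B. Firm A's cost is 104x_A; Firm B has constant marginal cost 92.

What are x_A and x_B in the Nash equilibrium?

Firm A's profit: π = x_A(341.9 − 4(x_A + x_B)) − 104x_A.
∂π/∂x_A = 237.9 − 8x_A − 4x_B = 0, so x_A = 29.7375 − 0.5x_B.
By the same steps for B: x_B = 31.2375 − 0.5x_A.
Plugging x_B into A's best response: x_A = 29.7375 − 0.5(31.2375 − 0.5x_A) ⇒ 0.75x_A = 2259/160, so x_A = 18.825.
Then x_B = 31.2375 − 0.5·18.825 = 21.825.

18.825, 21.825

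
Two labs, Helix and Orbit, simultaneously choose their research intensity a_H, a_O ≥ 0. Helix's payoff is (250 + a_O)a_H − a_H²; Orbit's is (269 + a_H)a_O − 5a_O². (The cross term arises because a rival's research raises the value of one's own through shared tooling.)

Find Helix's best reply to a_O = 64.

157

Expanding Helix's payoff: 250a_H + a_Oa_H − a_H².
∂π/∂a_H = 250 + a_O − 2a_H = 0, so a_H = 125 + 0.5a_O.
At a_O = 64: a_H = 125 + 0.5·64 = 157.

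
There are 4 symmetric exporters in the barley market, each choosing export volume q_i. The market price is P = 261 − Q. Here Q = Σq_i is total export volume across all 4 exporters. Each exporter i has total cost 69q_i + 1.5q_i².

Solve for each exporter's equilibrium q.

A representative exporter's profit is π_i = q_i(261 − Q) − 69q_i − 1.5q_i², with Q = q_i + Σ_{j≠i} q_j.
First-order condition: 192 − 5q_i − Σ_{j≠i} q_j = 0.
Imposing symmetry (q_j = q for all j) turns Σ_{j≠i} q_j into 3q, so 192 = 8q and q = 24.

24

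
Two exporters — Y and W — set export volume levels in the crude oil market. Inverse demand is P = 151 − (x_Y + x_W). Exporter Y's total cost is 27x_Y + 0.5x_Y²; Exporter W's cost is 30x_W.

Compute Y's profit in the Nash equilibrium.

Exporter Y's profit: π = x_Y(151 − (x_Y + x_W)) − 27x_Y − 0.5x_Y².
∂π/∂x_Y = 124 − 3x_Y − x_W = 0, so x_Y = 124/3 − (1/3)x_W.
For W: ∂π/∂x_W = 121 − 2x_W − x_Y = 0 ⇒ x_W = 60.5 − 0.5x_Y.
Plugging x_W into Y's best response: x_Y = 124/3 − (1/3)(60.5 − 0.5x_Y) ⇒ (5/6)x_Y = 127/6, so x_Y = 25.4.
Then x_W = 60.5 − 0.5·25.4 = 47.8.
Price P = 151 − 73.2 = 77.8.
Y's profit: (77.8 − 27)·25.4 − 0.5(25.4)² = 967.74.

967.74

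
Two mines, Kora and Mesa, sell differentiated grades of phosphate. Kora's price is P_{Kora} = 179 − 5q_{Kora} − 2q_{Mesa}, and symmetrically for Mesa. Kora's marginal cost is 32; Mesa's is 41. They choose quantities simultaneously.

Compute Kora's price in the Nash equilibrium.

Mine Kora's profit: π = q_{Kora}(179 − 5q_{Kora} − 2q_{Mesa}) − 32q_{Kora}.
∂π/∂q_{Kora} = 147 − 10q_{Kora} − 2q_{Mesa} = 0 ⇒ q_{Kora} = 14.7 − 0.2q_{Mesa}.
Similarly q_{Mesa} = 13.8 − 0.2q_{Kora}.
Substituting the second reaction function into the first: q_{Kora} = 14.7 − 0.2(13.8 − 0.2q_{Kora}), which gives 0.96q_{Kora} = 11.94 ⇒ q_{Kora} = 12.4375.
Then q_{Mesa} = 13.8 − 0.2·12.4375 = 11.3125.
P_{Kora} = 179 − 5·12.4375 − 2·11.3125 = 94.1875.

94.1875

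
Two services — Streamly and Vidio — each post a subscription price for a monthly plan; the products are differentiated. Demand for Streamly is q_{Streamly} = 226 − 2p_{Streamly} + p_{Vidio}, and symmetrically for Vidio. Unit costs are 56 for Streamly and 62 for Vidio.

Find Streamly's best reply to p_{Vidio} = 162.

Streamly's profit: π = (p_{Streamly} − 56)(226 − 2p_{Streamly} + p_{Vidio}).
∂π/∂p_{Streamly} = 338 − 4p_{Streamly} + p_{Vidio} = 0 ⇒ p_{Streamly} = 84.5 + 0.25p_{Vidio}.
At p_{Vidio} = 162: p_{Streamly} = 84.5 + 0.25·162 = 125.

125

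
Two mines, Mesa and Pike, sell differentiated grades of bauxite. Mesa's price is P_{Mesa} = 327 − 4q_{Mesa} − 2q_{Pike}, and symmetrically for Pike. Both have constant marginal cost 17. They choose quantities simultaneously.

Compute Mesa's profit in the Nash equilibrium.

Mine Mesa's profit: π = q_{Mesa}(327 − 4q_{Mesa} − 2q_{Pike}) − 17q_{Mesa}.
∂π/∂q_{Mesa} = 310 − 8q_{Mesa} − 2q_{Pike} = 0 ⇒ q_{Mesa} = 38.75 − 0.25q_{Pike}.
The game is symmetric, so in equilibrium q_{Pike} = q_{Mesa}: the reaction function gives 1.25q_{Mesa} = 38.75, hence q_{Mesa} = 31.
P_{Mesa} = 327 − 4·31 − 2·31 = 141.
Profit = (141 − 17)·31 = 3844.

3844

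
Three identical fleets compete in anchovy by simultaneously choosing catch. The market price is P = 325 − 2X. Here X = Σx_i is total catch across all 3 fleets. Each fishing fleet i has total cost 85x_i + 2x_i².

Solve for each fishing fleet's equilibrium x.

20

A representative fishing fleet's profit is π_i = x_i(325 − 2X) − 85x_i − 2x_i², with X = x_i + Σ_{j≠i} x_j.
First-order condition: 240 − 8x_i − 2Σ_{j≠i} x_j = 0.
In a symmetric equilibrium every fishing fleet chooses the same x, so Σ_{j≠i} x_j = 2x. The condition becomes 240 − 12x = 0, giving x = 240/12 = 20.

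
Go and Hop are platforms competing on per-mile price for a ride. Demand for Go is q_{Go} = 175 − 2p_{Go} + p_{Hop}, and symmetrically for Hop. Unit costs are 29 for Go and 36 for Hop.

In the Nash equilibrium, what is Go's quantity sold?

99.2

Go's profit: π = (p_{Go} − 29)(175 − 2p_{Go} + p_{Hop}).
∂π/∂p_{Go} = 233 − 4p_{Go} + p_{Hop} = 0 ⇒ p_{Go} = 58.25 + 0.25p_{Hop}.
Similarly p_{Hop} = 61.75 + 0.25p_{Go}.
Substituting the second reaction function into the first: p_{Go} = 58.25 + 0.25(61.75 + 0.25p_{Go}), which gives 0.9375p_{Go} = 73.6875 ⇒ p_{Go} = 78.6.
Then p_{Hop} = 61.75 + 0.25·78.6 = 81.4.
q_{Go} = 175 − 2·78.6 + 81.4 = 99.2.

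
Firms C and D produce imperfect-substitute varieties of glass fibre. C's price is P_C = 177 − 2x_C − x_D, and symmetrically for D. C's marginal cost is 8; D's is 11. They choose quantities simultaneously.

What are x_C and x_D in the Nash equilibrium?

34, 33

Firm C's profit: π = x_C(177 − 2x_C − x_D) − 8x_C.
∂π/∂x_C = 169 − 4x_C − x_D = 0 ⇒ x_C = 42.25 − 0.25x_D.
Similarly x_D = 41.5 − 0.25x_C.
Solving the two reaction functions simultaneously: (1 − (−0.25)(−0.25))x_C = 42.25 − 0.25·41.5, so 0.9375x_C = 31.875 and x_C = 34.
Then x_D = 41.5 − 0.25·34 = 33.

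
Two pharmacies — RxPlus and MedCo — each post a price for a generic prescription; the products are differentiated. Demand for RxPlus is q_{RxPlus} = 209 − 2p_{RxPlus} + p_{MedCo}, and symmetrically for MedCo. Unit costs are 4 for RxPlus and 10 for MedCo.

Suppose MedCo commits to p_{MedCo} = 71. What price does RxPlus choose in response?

RxPlus's profit: π = (p_{RxPlus} − 4)(209 − 2p_{RxPlus} + p_{MedCo}).
∂π/∂p_{RxPlus} = 217 − 4p_{RxPlus} + p_{MedCo} = 0 ⇒ p_{RxPlus} = 54.25 + 0.25p_{MedCo}.
At p_{MedCo} = 71: p_{RxPlus} = 54.25 + 0.25·71 = 72.

72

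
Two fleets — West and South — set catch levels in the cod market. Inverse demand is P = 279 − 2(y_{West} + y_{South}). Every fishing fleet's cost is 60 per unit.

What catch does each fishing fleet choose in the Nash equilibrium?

Fishing fleet West's profit: π = y_{West}(279 − 2(y_{West} + y_{South})) − 60y_{West}.
∂π/∂y_{West} = 219 − 4y_{West} − 2y_{South} = 0, so y_{West} = 54.75 − 0.5y_{South}.
The game is symmetric, so in equilibrium y_{South} = y_{West}: the reaction function gives 1.5y_{West} = 54.75, hence y_{West} = 36.5.

36.5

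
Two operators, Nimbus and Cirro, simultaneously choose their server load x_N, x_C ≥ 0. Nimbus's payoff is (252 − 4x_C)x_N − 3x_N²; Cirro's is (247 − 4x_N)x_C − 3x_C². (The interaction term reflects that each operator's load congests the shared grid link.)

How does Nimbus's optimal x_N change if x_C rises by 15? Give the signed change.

-10

Expanding Nimbus's payoff: 252x_N − 4x_Cx_N − 3x_N².
∂π/∂x_N = 252 − 4x_C − 6x_N = 0, so x_N = 42 − (2/3)x_C.
The reaction-function slope is −2/3, so a 15-unit rise in x_C moves x_N by −2/3 × 15 = −10. Nimbus's best response falls — the actions are strategic substitutes.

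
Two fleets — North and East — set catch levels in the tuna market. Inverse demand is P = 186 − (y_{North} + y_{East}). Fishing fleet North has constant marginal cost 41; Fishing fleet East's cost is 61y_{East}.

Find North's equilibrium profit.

3025

Fishing fleet North's profit: π = y_{North}(186 − (y_{North} + y_{East})) − 41y_{North}.
∂π/∂y_{North} = 145 − 2y_{North} − y_{East} = 0, so y_{North} = 72.5 − 0.5y_{East}.
By the same steps for East: y_{East} = 62.5 − 0.5y_{North}.
Solving the two reaction functions simultaneously: (1 − (−0.5)(−0.5))y_{North} = 72.5 − 0.5·62.5, so 0.75y_{North} = 41.25 and y_{North} = 55.
Then y_{East} = 62.5 − 0.5·55 = 35.
Price P = 186 − 90 = 96.
North's profit: (96 − 41)·55 = 3025.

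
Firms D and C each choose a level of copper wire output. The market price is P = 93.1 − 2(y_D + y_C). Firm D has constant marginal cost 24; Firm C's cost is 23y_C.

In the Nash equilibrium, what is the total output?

Firm D's profit: π = y_D(93.1 − 2(y_D + y_C)) − 24y_D.
∂π/∂y_D = 69.1 − 4y_D − 2y_C = 0, so y_D = 17.275 − 0.5y_C.
By the same steps for C: y_C = 17.525 − 0.5y_D.
Plugging y_C into D's best response: y_D = 17.275 − 0.5(17.525 − 0.5y_D) ⇒ 0.75y_D = 8.5125, so y_D = 11.35.
Then y_C = 17.525 − 0.5·11.35 = 11.85.
Total output: 11.35 + 11.85 = 23.2.

23.2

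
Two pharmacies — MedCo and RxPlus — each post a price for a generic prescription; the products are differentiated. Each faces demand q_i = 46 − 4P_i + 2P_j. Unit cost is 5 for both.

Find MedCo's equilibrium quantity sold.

MedCo's profit: π = (P_{MedCo} − 5)(46 − 4P_{MedCo} + 2P_{RxPlus}).
∂π/∂P_{MedCo} = 66 − 8P_{MedCo} + 2P_{RxPlus} = 0 ⇒ P_{MedCo} = 8.25 + 0.25P_{RxPlus}.
By symmetry P_{RxPlus} = P_{MedCo}; substituting into the reaction function, 0.75P_{MedCo} = 8.25 and P_{MedCo} = 11.
q_{MedCo} = 46 − 4·11 + 2·11 = 24.

24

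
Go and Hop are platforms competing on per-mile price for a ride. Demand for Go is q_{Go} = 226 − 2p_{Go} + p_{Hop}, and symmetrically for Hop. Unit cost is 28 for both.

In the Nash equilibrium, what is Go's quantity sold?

132

Go's profit: π = (p_{Go} − 28)(226 − 2p_{Go} + p_{Hop}).
∂π/∂p_{Go} = 282 − 4p_{Go} + p_{Hop} = 0 ⇒ p_{Go} = 70.5 + 0.25p_{Hop}.
Setting p_{Go} = p_{Hop} in the reaction function: p_{Go} = 70.5 + 0.25p_{Go}, so p_{Go} = 70.5 / 0.75 = 94.
q_{Go} = 226 − 2·94 + 94 = 132.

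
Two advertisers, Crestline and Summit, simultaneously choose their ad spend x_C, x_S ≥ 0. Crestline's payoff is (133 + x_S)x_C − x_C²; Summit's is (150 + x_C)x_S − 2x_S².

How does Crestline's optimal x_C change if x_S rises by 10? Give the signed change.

Expanding Crestline's payoff: 133x_C + x_Sx_C − x_C².
∂π/∂x_C = 133 + x_S − 2x_C = 0, so x_C = 66.5 + 0.5x_S.
The reaction-function slope is 0.5, so a 10-unit rise in x_S moves x_C by 0.5 × 10 = 5. Crestline's best response rises — the actions are strategic complements.

5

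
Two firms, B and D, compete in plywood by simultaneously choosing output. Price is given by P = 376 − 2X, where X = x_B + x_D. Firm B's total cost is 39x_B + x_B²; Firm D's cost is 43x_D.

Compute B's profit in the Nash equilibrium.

3488.43

Firm B's profit: π = x_B(376 − 2(x_B + x_D)) − 39x_B − x_B².
∂π/∂x_B = 337 − 6x_B − 2x_D = 0, so x_B = 337/6 − (1/3)x_D.
For D: ∂π/∂x_D = 333 − 4x_D − 2x_B = 0 ⇒ x_D = 83.25 − 0.5x_B.
Plugging x_D into B's best response: x_B = 337/6 − (1/3)(83.25 − 0.5x_B) ⇒ (5/6)x_B = 341/12, so x_B = 34.1.
Then x_D = 83.25 − 0.5·34.1 = 66.2.
Price P = 376 − 2·100.3 = 175.4.
B's profit: (175.4 − 39)·34.1 − (34.1)² = 3488.43.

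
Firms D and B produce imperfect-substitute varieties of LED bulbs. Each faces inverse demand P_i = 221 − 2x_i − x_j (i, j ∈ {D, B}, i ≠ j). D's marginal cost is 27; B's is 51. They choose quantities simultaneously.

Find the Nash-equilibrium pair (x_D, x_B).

40.4, 32.4

Firm D's profit: π = x_D(221 − 2x_D − x_B) − 27x_D.
∂π/∂x_D = 194 − 4x_D − x_B = 0 ⇒ x_D = 48.5 − 0.25x_B.
Similarly x_B = 42.5 − 0.25x_D.
Solving the two reaction functions simultaneously: (1 − (−0.25)(−0.25))x_D = 48.5 − 0.25·42.5, so 0.9375x_D = 37.875 and x_D = 40.4.
Then x_B = 42.5 − 0.25·40.4 = 32.4.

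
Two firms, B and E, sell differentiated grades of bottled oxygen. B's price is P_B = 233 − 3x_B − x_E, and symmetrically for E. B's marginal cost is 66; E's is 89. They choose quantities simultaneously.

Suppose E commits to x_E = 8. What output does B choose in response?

Firm B's profit: π = x_B(233 − 3x_B − x_E) − 66x_B.
∂π/∂x_B = 167 − 6x_B − x_E = 0 ⇒ x_B = 167/6 − (1/6)x_E.
At x_E = 8: x_B = 167/6 − (1/6)·8 = 26.5.

26.5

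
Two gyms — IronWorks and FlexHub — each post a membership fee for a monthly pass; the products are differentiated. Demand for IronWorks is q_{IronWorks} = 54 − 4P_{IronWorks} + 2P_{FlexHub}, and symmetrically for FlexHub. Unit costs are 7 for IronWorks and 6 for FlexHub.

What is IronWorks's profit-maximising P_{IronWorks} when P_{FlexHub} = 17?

IronWorks's profit: π = (P_{IronWorks} − 7)(54 − 4P_{IronWorks} + 2P_{FlexHub}).
∂π/∂P_{IronWorks} = 82 − 8P_{IronWorks} + 2P_{FlexHub} = 0 ⇒ P_{IronWorks} = 10.25 + 0.25P_{FlexHub}.
At P_{FlexHub} = 17: P_{IronWorks} = 10.25 + 0.25·17 = 14.5.

14.5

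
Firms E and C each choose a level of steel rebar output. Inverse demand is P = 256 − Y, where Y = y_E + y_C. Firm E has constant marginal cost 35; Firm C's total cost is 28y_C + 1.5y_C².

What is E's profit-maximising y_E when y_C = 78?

71.5

Firm E's profit: π = y_E(256 − (y_E + y_C)) − 35y_E.
∂π/∂y_E = 221 − 2y_E − y_C = 0, so y_E = 110.5 − 0.5y_C.
At y_C = 78: y_E = 110.5 − 0.5·78 = 71.5.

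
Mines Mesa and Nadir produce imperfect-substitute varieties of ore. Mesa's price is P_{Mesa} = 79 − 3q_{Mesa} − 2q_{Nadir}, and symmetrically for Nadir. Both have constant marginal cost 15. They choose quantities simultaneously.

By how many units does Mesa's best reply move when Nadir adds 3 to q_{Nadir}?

-1

Mine Mesa's profit: π = q_{Mesa}(79 − 3q_{Mesa} − 2q_{Nadir}) − 15q_{Mesa}.
∂π/∂q_{Mesa} = 64 − 6q_{Mesa} − 2q_{Nadir} = 0 ⇒ q_{Mesa} = 32/3 − (1/3)q_{Nadir}.
The reaction-function slope is −1/3, so a 3-unit rise in q_{Nadir} moves q_{Mesa} by −1/3 × 3 = −1. Mesa's best response falls — the actions are strategic substitutes.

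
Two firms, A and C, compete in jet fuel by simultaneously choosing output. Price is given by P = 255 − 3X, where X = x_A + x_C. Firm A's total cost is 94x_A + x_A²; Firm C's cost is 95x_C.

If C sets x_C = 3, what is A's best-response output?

Firm A's profit: π = x_A(255 − 3(x_A + x_C)) − 94x_A − x_A².
∂π/∂x_A = 161 − 8x_A − 3x_C = 0, so x_A = 20.125 − 0.375x_C.
At x_C = 3: x_A = 20.125 − 0.375·3 = 19.

19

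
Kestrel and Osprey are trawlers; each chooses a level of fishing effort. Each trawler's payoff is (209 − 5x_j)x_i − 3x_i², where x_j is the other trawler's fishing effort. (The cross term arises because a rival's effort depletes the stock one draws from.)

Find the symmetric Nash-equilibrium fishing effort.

Kestrel's payoff is (209 − 5x_O)x_K − 3x_K².
∂π/∂x_K = 209 − 5x_O − 6x_K = 0, so x_K = 209/6 − (5/6)x_O.
By symmetry x_O = x_K; substituting into the reaction function, (11/6)x_K = 209/6 and x_K = 19.

19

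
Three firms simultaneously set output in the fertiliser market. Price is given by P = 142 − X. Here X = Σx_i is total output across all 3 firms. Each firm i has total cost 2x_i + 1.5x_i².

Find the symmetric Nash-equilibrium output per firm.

20

A representative firm's profit is π_i = x_i(142 − X) − 2x_i − 1.5x_i², with X = x_i + Σ_{j≠i} x_j.
First-order condition: 140 − 5x_i − Σ_{j≠i} x_j = 0.
Imposing symmetry (x_j = x for all j) turns Σ_{j≠i} x_j into 2x, so 140 = 7x and x = 20.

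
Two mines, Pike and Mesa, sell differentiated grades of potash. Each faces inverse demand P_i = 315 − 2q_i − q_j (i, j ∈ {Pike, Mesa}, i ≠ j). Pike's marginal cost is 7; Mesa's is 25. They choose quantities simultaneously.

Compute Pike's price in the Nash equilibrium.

Mine Pike's profit: π = q_{Pike}(315 − 2q_{Pike} − q_{Mesa}) − 7q_{Pike}.
∂π/∂q_{Pike} = 308 − 4q_{Pike} − q_{Mesa} = 0 ⇒ q_{Pike} = 77 − 0.25q_{Mesa}.
Similarly q_{Mesa} = 72.5 − 0.25q_{Pike}.
Plugging q_{Mesa} into Pike's best response: q_{Pike} = 77 − 0.25(72.5 − 0.25q_{Pike}) ⇒ 0.9375q_{Pike} = 58.875, so q_{Pike} = 62.8.
Then q_{Mesa} = 72.5 − 0.25·62.8 = 56.8.
P_{Pike} = 315 − 2·62.8 − 56.8 = 132.6.

132.6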